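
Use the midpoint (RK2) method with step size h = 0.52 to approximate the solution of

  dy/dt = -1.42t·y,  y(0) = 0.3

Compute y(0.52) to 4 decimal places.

Midpoint: k1 = f(t_n, y_n); k2 = f(t_n + h/2, y_n + (h/2)·k1); y_{n+1} = y_n + h·k2.
t=0.000000, y=0.300000:
  k1 = f(0.000000, 0.300000) = 0.000000
  k2 = f(0.260000, 0.300000) = -0.110760
  y ← 0.300000 + 0.52·(-0.110760) = 0.242405
y(0.52) ≈ 0.2424

0.2424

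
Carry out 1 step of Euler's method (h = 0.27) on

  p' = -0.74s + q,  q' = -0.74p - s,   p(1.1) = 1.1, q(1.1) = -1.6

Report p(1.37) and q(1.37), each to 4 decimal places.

0.4482, -2.1168

Euler on (p,q): p_{n+1} = p_n + h·p', q_{n+1} = q_n + h·q'.
1.100000: (1.100000, -1.600000); f=(-2.414000, -1.914000) → (0.448220, -2.116780)
(p(1.37), q(1.37)) ≈ (0.4482, -2.1168)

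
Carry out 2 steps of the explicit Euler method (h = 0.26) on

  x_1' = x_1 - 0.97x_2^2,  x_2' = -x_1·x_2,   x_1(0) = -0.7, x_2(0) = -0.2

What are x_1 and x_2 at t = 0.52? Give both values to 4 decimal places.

-1.1381, -0.2912

Euler on (x_1,x_2): x_1_{n+1} = x_1_n + h·x_1', x_2_{n+1} = x_2_n + h·x_2'.
0.000000: (-0.700000, -0.200000); f=(-0.738800, -0.140000) → (-0.892088, -0.236400)
0.260000: (-0.892088, -0.236400); f=(-0.946296, -0.210890) → (-1.138125, -0.291231)
(x_1(0.52), x_2(0.52)) ≈ (-1.1381, -0.2912)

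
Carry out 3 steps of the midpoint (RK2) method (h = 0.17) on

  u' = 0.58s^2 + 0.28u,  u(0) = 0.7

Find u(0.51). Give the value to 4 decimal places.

0.8331

Midpoint: k1 = f(s_n, u_n); k2 = f(s_n + h/2, u_n + (h/2)·k1); u_{n+1} = u_n + h·k2.
s=0.000000, u=0.700000:
  k1 = f(0.000000, 0.700000) = 0.196000
  k2 = f(0.085000, 0.716660) = 0.204855
  u ← 0.700000 + 0.17·0.204855 = 0.734825
s=0.170000, u=0.734825:
  k1 = f(0.170000, 0.734825) = 0.222513
  k2 = f(0.255000, 0.753739) = 0.248761
  u ← 0.734825 + 0.17·0.248761 = 0.777115
s=0.340000, u=0.777115:
  k1 = f(0.340000, 0.777115) = 0.284640
  k2 = f(0.425000, 0.801309) = 0.329129
  u ← 0.777115 + 0.17·0.329129 = 0.833067
u(0.51) ≈ 0.8331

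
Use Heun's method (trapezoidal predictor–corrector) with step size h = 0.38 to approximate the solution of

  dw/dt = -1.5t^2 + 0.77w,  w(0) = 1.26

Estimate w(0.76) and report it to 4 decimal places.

Heun: k1 = f(t_n, w_n); k2 = f(t_n + h, w_n + h·k1); w_{n+1} = w_n + (h/2)·(k1 + k2).
t=0.000000, w=1.260000:
  k1 = f(0.000000, 1.260000) = 0.970200
  k2 = f(0.380000, 1.628676) = 1.037481
  w ← 1.260000 + (0.38/2)·(0.970200 + 1.037481) = 1.641459
t=0.380000, w=1.641459:
  k1 = f(0.380000, 1.641459) = 1.047324
  k2 = f(0.760000, 2.039442) = 0.703971
  w ← 1.641459 + (0.38/2)·(1.047324 + 0.703971) = 1.974205
w(0.76) ≈ 1.9742

1.9742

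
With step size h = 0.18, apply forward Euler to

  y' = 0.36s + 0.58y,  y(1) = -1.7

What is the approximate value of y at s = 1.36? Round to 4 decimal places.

-1.9255

Euler: y_{n+1} = y_n + h·f(s_n, y_n).
s=1.000000, y=-1.700000: f=-0.626000 → y ← -1.700000 + 0.18·(-0.626000) = -1.812680
s=1.180000, y=-1.812680: f=-0.626554 → y ← -1.812680 + 0.18·(-0.626554) = -1.925460
y(1.36) ≈ -1.9255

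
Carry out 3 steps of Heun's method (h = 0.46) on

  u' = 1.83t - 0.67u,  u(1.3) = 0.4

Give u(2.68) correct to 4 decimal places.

Heun: k1 = f(t_n, u_n); k2 = f(t_n + h, u_n + h·k1); u_{n+1} = u_n + (h/2)·(k1 + k2).
t=1.300000, u=0.400000:
  k1 = f(1.300000, 0.400000) = 2.111000
  k2 = f(1.760000, 1.371060) = 2.302190
  u ← 0.400000 + (0.46/2)·(2.111000 + 2.302190) = 1.415034
t=1.760000, u=1.415034:
  k1 = f(1.760000, 1.415034) = 2.272727
  k2 = f(2.220000, 2.460488) = 2.414073
  u ← 1.415034 + (0.46/2)·(2.272727 + 2.414073) = 2.492998
t=2.220000, u=2.492998:
  k1 = f(2.220000, 2.492998) = 2.392292
  k2 = f(2.680000, 3.593452) = 2.496787
  u ← 2.492998 + (0.46/2)·(2.392292 + 2.496787) = 3.617486
u(2.68) ≈ 3.6175

3.6175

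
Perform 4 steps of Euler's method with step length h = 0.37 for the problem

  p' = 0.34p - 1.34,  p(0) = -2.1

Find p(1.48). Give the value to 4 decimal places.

Euler: p_{n+1} = p_n + h·f(x_n, p_n).
x=0.000000, p=-2.100000: f=-2.054000 → p ← -2.100000 + 0.37·(-2.054000) = -2.859980
x=0.370000, p=-2.859980: f=-2.312393 → p ← -2.859980 + 0.37·(-2.312393) = -3.715565
x=0.740000, p=-3.715565: f=-2.603292 → p ← -3.715565 + 0.37·(-2.603292) = -4.678784
x=1.110000, p=-4.678784: f=-2.930786 → p ← -4.678784 + 0.37·(-2.930786) = -5.763175
p(1.48) ≈ -5.7632

-5.7632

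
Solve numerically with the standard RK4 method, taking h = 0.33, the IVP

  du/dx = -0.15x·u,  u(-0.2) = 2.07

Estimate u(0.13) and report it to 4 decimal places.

RK4: k1 = f(x_n, u_n); k2 = f(x_n + h/2, u_n + (h/2)·k1); k3 = f(x_n + h/2, u_n + (h/2)·k2); k4 = f(x_n + h, u_n + h·k3); u_{n+1} = u_n + (h/6)·(k1 + 2k2 + 2k3 + k4).
x=-0.200000, u=2.070000:
  k1 = f(-0.200000, 2.070000) = 0.062100
  k2 = f(-0.035000, 2.080246) = 0.010921
  k3 = f(-0.035000, 2.071802) = 0.010877
  k4 = f(0.130000, 2.073589) = -0.040435
  u ← 2.070000 + (0.33/6)·(k1 + 2k2 + 2k3 + k4) = 2.073589
u(0.13) ≈ 2.0736

2.0736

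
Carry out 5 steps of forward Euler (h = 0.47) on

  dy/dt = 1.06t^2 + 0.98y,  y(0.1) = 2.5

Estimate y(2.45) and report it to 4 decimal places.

Euler: y_{n+1} = y_n + h·f(t_n, y_n).
t=0.100000, y=2.500000: f=2.460600 → y ← 2.500000 + 0.47·2.460600 = 3.656482
t=0.570000, y=3.656482: f=3.927746 → y ← 3.656482 + 0.47·3.927746 = 5.502523
t=1.040000, y=5.502523: f=6.538968 → y ← 5.502523 + 0.47·6.538968 = 8.575838
t=1.510000, y=8.575838: f=10.821227 → y ← 8.575838 + 0.47·10.821227 = 13.661815
t=1.980000, y=13.661815: f=17.544202 → y ← 13.661815 + 0.47·17.544202 = 21.907590
y(2.45) ≈ 21.9076

21.9076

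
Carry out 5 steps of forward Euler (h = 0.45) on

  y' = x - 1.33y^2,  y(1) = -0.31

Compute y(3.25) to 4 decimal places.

Euler: y_{n+1} = y_n + h·f(x_n, y_n).
x=1.000000, y=-0.310000: f=0.872187 → y ← -0.310000 + 0.45·0.872187 = 0.082484
x=1.450000, y=0.082484: f=1.440951 → y ← 0.082484 + 0.45·1.440951 = 0.730912
x=1.900000, y=0.730912: f=1.189471 → y ← 0.730912 + 0.45·1.189471 = 1.266174
x=2.350000, y=1.266174: f=0.217749 → y ← 1.266174 + 0.45·0.217749 = 1.364161
x=2.800000, y=1.364161: f=0.324957 → y ← 1.364161 + 0.45·0.324957 = 1.510391
y(3.25) ≈ 1.5104

1.5104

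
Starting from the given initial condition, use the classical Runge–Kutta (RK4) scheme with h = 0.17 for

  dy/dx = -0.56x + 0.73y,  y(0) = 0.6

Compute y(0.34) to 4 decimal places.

0.7338

RK4: k1 = f(x_n, y_n); k2 = f(x_n + h/2, y_n + (h/2)·k1); k3 = f(x_n + h/2, y_n + (h/2)·k2); k4 = f(x_n + h, y_n + h·k3); y_{n+1} = y_n + (h/6)·(k1 + 2k2 + 2k3 + k4).
x=0.000000, y=0.600000:
  k1 = f(0.000000, 0.600000) = 0.438000
  k2 = f(0.085000, 0.637230) = 0.417578
  k3 = f(0.085000, 0.635494) = 0.416311
  k4 = f(0.170000, 0.670773) = 0.394464
  y ← 0.600000 + (0.17/6)·(k1 + 2k2 + 2k3 + k4) = 0.670840
x=0.170000, y=0.670840:
  k1 = f(0.170000, 0.670840) = 0.394513
  k2 = f(0.255000, 0.704374) = 0.371393
  k3 = f(0.255000, 0.702409) = 0.369958
  k4 = f(0.340000, 0.733733) = 0.345225
  y ← 0.670840 + (0.17/6)·(k1 + 2k2 + 2k3 + k4) = 0.733809
y(0.34) ≈ 0.7338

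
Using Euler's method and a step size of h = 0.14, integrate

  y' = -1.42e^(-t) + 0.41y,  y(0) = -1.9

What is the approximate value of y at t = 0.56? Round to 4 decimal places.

-3.0930

Euler: y_{n+1} = y_n + h·f(t_n, y_n).
t=0.000000, y=-1.900000: f=-2.199000 → y ← -1.900000 + 0.14·(-2.199000) = -2.207860
t=0.140000, y=-2.207860: f=-2.139711 → y ← -2.207860 + 0.14·(-2.139711) = -2.507420
t=0.280000, y=-2.507420: f=-2.101255 → y ← -2.507420 + 0.14·(-2.101255) = -2.801595
t=0.420000, y=-2.801595: f=-2.081661 → y ← -2.801595 + 0.14·(-2.081661) = -3.093028
y(0.56) ≈ -3.0930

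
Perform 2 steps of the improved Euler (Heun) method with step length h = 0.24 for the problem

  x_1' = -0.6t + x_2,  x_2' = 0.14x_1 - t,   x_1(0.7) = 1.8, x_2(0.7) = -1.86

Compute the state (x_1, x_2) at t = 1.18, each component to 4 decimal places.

0.5665, -2.2292

Heun on (x_1,x_2): k1 = f(t_n, state_n); k2 = f(t_n + h, state_n + h·k1); state_{n+1} = state_n + (h/2)·(k1 + k2).
0.700000: (1.800000, -1.860000)
  k1 = (-2.280000, -0.448000)
  predictor → (1.252800, -1.967520)
  k2 = (-2.531520, -0.764608)
  → (1.222618, -2.005513)
0.940000: (1.222618, -2.005513)
  k1 = (-2.569513, -0.768834)
  predictor → (0.605934, -2.190033)
  k2 = (-2.898033, -1.095169)
  → (0.566512, -2.229193)
(x_1(1.18), x_2(1.18)) ≈ (0.5665, -2.2292)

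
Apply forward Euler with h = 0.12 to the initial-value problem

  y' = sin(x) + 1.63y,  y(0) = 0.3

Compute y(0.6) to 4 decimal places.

Euler: y_{n+1} = y_n + h·f(x_n, y_n).
x=0.000000, y=0.300000: f=0.489000 → y ← 0.300000 + 0.12·0.489000 = 0.358680
x=0.120000, y=0.358680: f=0.704361 → y ← 0.358680 + 0.12·0.704361 = 0.443203
x=0.240000, y=0.443203: f=0.960124 → y ← 0.443203 + 0.12·0.960124 = 0.558418
x=0.360000, y=0.558418: f=1.262496 → y ← 0.558418 + 0.12·1.262496 = 0.709918
x=0.480000, y=0.709918: f=1.618945 → y ← 0.709918 + 0.12·1.618945 = 0.904191
y(0.6) ≈ 0.9042

0.9042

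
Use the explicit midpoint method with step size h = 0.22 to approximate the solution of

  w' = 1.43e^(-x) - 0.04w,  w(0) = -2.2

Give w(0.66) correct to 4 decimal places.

-1.4634

Midpoint: k1 = f(x_n, w_n); k2 = f(x_n + h/2, w_n + (h/2)·k1); w_{n+1} = w_n + h·k2.
x=0.000000, w=-2.200000:
  k1 = f(0.000000, -2.200000) = 1.518000
  k2 = f(0.110000, -2.033020) = 1.362364
  w ← -2.200000 + 0.22·1.362364 = -1.900280
x=0.220000, w=-1.900280:
  k1 = f(0.220000, -1.900280) = 1.223613
  k2 = f(0.330000, -1.765683) = 1.098688
  w ← -1.900280 + 0.22·1.098688 = -1.658569
x=0.440000, w=-1.658569:
  k1 = f(0.440000, -1.658569) = 0.987315
  k2 = f(0.550000, -1.549964) = 0.887037
  w ← -1.658569 + 0.22·0.887037 = -1.463420
w(0.66) ≈ -1.4634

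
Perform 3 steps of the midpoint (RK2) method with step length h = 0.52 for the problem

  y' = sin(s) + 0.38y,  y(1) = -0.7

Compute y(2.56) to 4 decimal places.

Midpoint: k1 = f(s_n, y_n); k2 = f(s_n + h/2, y_n + (h/2)·k1); y_{n+1} = y_n + h·k2.
s=1.000000, y=-0.700000:
  k1 = f(1.000000, -0.700000) = 0.575471
  k2 = f(1.260000, -0.550378) = 0.742947
  y ← -0.700000 + 0.52·0.742947 = -0.313668
s=1.520000, y=-0.313668:
  k1 = f(1.520000, -0.313668) = 0.879516
  k2 = f(1.780000, -0.084993) = 0.945899
  y ← -0.313668 + 0.52·0.945899 = 0.178200
s=2.040000, y=0.178200:
  k1 = f(2.040000, 0.178200) = 0.959645
  k2 = f(2.300000, 0.427708) = 0.908234
  y ← 0.178200 + 0.52·0.908234 = 0.650482
y(2.56) ≈ 0.6505

0.6505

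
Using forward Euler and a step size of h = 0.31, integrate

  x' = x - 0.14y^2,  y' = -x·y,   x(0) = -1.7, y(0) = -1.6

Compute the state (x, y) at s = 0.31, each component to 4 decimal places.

-2.3381, -2.4432

Euler on (x,y): x_{n+1} = x_n + h·x', y_{n+1} = y_n + h·y'.
0.000000: (-1.700000, -1.600000); f=(-2.058400, -2.720000) → (-2.338104, -2.443200)
(x(0.31), y(0.31)) ≈ (-2.3381, -2.4432)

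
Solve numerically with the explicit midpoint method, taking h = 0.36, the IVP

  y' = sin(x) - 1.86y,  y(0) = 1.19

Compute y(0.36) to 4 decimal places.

Midpoint: k1 = f(x_n, y_n); k2 = f(x_n + h/2, y_n + (h/2)·k1); y_{n+1} = y_n + h·k2.
x=0.000000, y=1.190000:
  k1 = f(0.000000, 1.190000) = -2.213400
  k2 = f(0.180000, 0.791588) = -1.293324
  y ← 1.190000 + 0.36·(-1.293324) = 0.724403
y(0.36) ≈ 0.7244

0.7244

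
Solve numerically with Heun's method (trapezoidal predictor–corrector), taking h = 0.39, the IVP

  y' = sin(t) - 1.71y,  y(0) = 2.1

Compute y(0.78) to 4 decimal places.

0.8510

Heun: k1 = f(t_n, y_n); k2 = f(t_n + h, y_n + h·k1); y_{n+1} = y_n + (h/2)·(k1 + k2).
t=0.000000, y=2.100000:
  k1 = f(0.000000, 2.100000) = -3.591000
  k2 = f(0.390000, 0.699510) = -0.815974
  y ← 2.100000 + (0.39/2)·(-3.591000 + (-0.815974)) = 1.240640
t=0.390000, y=1.240640:
  k1 = f(0.390000, 1.240640) = -1.741306
  k2 = f(0.780000, 0.561531) = -0.256938
  y ← 1.240640 + (0.39/2)·(-1.741306 + (-0.256938)) = 0.850982
y(0.78) ≈ 0.8510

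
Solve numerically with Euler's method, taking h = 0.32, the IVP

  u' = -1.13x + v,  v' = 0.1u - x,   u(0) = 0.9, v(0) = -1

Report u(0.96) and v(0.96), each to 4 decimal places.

Euler on (u,v): u_{n+1} = u_n + h·u', v_{n+1} = v_n + h·v'.
0.000000: (0.900000, -1.000000); f=(-1.000000, 0.090000) → (0.580000, -0.971200)
0.320000: (0.580000, -0.971200); f=(-1.332800, -0.262000) → (0.153504, -1.055040)
0.640000: (0.153504, -1.055040); f=(-1.778240, -0.624650) → (-0.415533, -1.254928)
(u(0.96), v(0.96)) ≈ (-0.4155, -1.2549)

-0.4155, -1.2549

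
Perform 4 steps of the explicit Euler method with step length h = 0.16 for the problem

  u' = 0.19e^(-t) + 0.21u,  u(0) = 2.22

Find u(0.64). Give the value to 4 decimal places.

Euler: u_{n+1} = u_n + h·f(t_n, u_n).
t=0.000000, u=2.220000: f=0.656200 → u ← 2.220000 + 0.16·0.656200 = 2.324992
t=0.160000, u=2.324992: f=0.650156 → u ← 2.324992 + 0.16·0.650156 = 2.429017
t=0.320000, u=2.429017: f=0.648062 → u ← 2.429017 + 0.16·0.648062 = 2.532707
t=0.480000, u=2.532707: f=0.649437 → u ← 2.532707 + 0.16·0.649437 = 2.636617
u(0.64) ≈ 2.6366

2.6366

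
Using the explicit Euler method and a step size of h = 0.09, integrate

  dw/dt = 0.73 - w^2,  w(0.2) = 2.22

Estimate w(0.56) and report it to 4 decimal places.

1.3169

Euler: w_{n+1} = w_n + h·f(t_n, w_n).
t=0.200000, w=2.220000: f=-4.198400 → w ← 2.220000 + 0.09·(-4.198400) = 1.842144
t=0.290000, w=1.842144: f=-2.663495 → w ← 1.842144 + 0.09·(-2.663495) = 1.602429
t=0.380000, w=1.602429: f=-1.837780 → w ← 1.602429 + 0.09·(-1.837780) = 1.437029
t=0.470000, w=1.437029: f=-1.335053 → w ← 1.437029 + 0.09·(-1.335053) = 1.316874
w(0.56) ≈ 1.3169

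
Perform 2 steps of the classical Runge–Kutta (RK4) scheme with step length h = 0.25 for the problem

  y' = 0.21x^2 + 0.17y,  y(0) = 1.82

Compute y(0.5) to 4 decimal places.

RK4: k1 = f(x_n, y_n); k2 = f(x_n + h/2, y_n + (h/2)·k1); k3 = f(x_n + h/2, y_n + (h/2)·k2); k4 = f(x_n + h, y_n + h·k3); y_{n+1} = y_n + (h/6)·(k1 + 2k2 + 2k3 + k4).
x=0.000000, y=1.820000:
  k1 = f(0.000000, 1.820000) = 0.309400
  k2 = f(0.125000, 1.858675) = 0.319256
  k3 = f(0.125000, 1.859907) = 0.319465
  k4 = f(0.250000, 1.899866) = 0.336102
  y ← 1.820000 + (0.25/6)·(k1 + 2k2 + 2k3 + k4) = 1.900123
x=0.250000, y=1.900123:
  k1 = f(0.250000, 1.900123) = 0.336146
  k2 = f(0.375000, 1.942141) = 0.359695
  k3 = f(0.375000, 1.945085) = 0.360196
  k4 = f(0.500000, 1.990172) = 0.390829
  y ← 1.900123 + (0.25/6)·(k1 + 2k2 + 2k3 + k4) = 1.990404
y(0.5) ≈ 1.9904

1.9904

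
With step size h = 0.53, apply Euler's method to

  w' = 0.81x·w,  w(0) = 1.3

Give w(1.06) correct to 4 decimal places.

Euler: w_{n+1} = w_n + h·f(x_n, w_n).
x=0.000000, w=1.300000: f=0.000000 → w ← 1.300000 + 0.53·0.000000 = 1.300000
x=0.530000, w=1.300000: f=0.558090 → w ← 1.300000 + 0.53·0.558090 = 1.595788
w(1.06) ≈ 1.5958

1.5958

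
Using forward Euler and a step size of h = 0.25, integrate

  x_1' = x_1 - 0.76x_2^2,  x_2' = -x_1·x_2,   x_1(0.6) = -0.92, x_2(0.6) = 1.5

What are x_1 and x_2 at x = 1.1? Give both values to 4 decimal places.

-2.6186, 2.5726

Euler on (x_1,x_2): x_1_{n+1} = x_1_n + h·x_1', x_2_{n+1} = x_2_n + h·x_2'.
0.600000: (-0.920000, 1.500000); f=(-2.630000, 1.380000) → (-1.577500, 1.845000)
0.850000: (-1.577500, 1.845000); f=(-4.164559, 2.910488) → (-2.618640, 2.572622)
(x_1(1.1), x_2(1.1)) ≈ (-2.6186, 2.5726)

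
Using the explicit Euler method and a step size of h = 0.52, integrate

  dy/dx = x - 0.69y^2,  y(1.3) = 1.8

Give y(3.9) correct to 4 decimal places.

2.2778

Euler: y_{n+1} = y_n + h·f(x_n, y_n).
x=1.300000, y=1.800000: f=-0.935600 → y ← 1.800000 + 0.52·(-0.935600) = 1.313488
x=1.820000, y=1.313488: f=0.629577 → y ← 1.313488 + 0.52·0.629577 = 1.640868
x=2.340000, y=1.640868: f=0.482211 → y ← 1.640868 + 0.52·0.482211 = 1.891618
x=2.860000, y=1.891618: f=0.391030 → y ← 1.891618 + 0.52·0.391030 = 2.094953
x=3.380000, y=2.094953: f=0.351708 → y ← 2.094953 + 0.52·0.351708 = 2.277841
y(3.9) ≈ 2.2778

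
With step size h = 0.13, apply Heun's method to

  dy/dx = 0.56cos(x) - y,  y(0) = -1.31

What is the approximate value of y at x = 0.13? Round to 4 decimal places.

-1.0830

Heun: k1 = f(x_n, y_n); k2 = f(x_n + h, y_n + h·k1); y_{n+1} = y_n + (h/2)·(k1 + k2).
x=0.000000, y=-1.310000:
  k1 = f(0.000000, -1.310000) = 1.870000
  k2 = f(0.130000, -1.066900) = 1.622175
  y ← -1.310000 + (0.13/2)·(1.870000 + 1.622175) = -1.083009
y(0.13) ≈ -1.0830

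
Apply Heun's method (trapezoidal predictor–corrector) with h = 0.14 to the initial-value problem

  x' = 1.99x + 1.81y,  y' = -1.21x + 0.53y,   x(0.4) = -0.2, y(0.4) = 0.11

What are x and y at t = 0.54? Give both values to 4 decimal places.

-0.2264, 0.1560

Heun on (x,y): k1 = f(t_n, state_n); k2 = f(t_n + h, state_n + h·k1); state_{n+1} = state_n + (h/2)·(k1 + k2).
0.400000: (-0.200000, 0.110000)
  k1 = (-0.198900, 0.300300)
  predictor → (-0.227846, 0.152042)
  k2 = (-0.178218, 0.356276)
  → (-0.226398, 0.155960)
(x(0.54), y(0.54)) ≈ (-0.2264, 0.1560)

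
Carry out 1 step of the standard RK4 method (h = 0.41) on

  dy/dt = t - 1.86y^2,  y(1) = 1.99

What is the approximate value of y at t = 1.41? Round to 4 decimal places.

RK4: k1 = f(t_n, y_n); k2 = f(t_n + h/2, y_n + (h/2)·k1); k3 = f(t_n + h/2, y_n + (h/2)·k2); k4 = f(t_n + h, y_n + h·k3); y_{n+1} = y_n + (h/6)·(k1 + 2k2 + 2k3 + k4).
t=1.000000, y=1.990000:
  k1 = f(1.000000, 1.990000) = -6.365786
  k2 = f(1.205000, 0.685014) = 0.332206
  k3 = f(1.205000, 2.058102) = -6.673560
  k4 = f(1.410000, -0.746160) = 0.374437
  y ← 1.990000 + (0.41/6)·(k1 + 2k2 + 2k3 + k4) = 0.713939
y(1.41) ≈ 0.7139

0.7139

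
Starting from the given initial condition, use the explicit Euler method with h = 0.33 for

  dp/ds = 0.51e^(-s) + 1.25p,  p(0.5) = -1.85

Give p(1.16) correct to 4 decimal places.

Euler: p_{n+1} = p_n + h·f(s_n, p_n).
s=0.500000, p=-1.850000: f=-2.003169 → p ← -1.850000 + 0.33·(-2.003169) = -2.511046
s=0.830000, p=-2.511046: f=-2.916422 → p ← -2.511046 + 0.33·(-2.916422) = -3.473465
p(1.16) ≈ -3.4735

-3.4735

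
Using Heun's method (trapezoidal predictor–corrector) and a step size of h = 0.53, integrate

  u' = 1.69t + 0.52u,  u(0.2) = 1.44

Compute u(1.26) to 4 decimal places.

4.0456

Heun: k1 = f(t_n, u_n); k2 = f(t_n + h, u_n + h·k1); u_{n+1} = u_n + (h/2)·(k1 + k2).
t=0.200000, u=1.440000:
  k1 = f(0.200000, 1.440000) = 1.086800
  k2 = f(0.730000, 2.016004) = 2.282022
  u ← 1.440000 + (0.53/2)·(1.086800 + 2.282022) = 2.332738
t=0.730000, u=2.332738:
  k1 = f(0.730000, 2.332738) = 2.446724
  k2 = f(1.260000, 3.629501) = 4.016741
  u ← 2.332738 + (0.53/2)·(2.446724 + 4.016741) = 4.045556
u(1.26) ≈ 4.0456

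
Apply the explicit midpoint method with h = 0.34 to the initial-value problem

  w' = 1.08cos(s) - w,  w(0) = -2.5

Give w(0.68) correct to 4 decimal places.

Midpoint: k1 = f(s_n, w_n); k2 = f(s_n + h/2, w_n + (h/2)·k1); w_{n+1} = w_n + h·k2.
s=0.000000, w=-2.500000:
  k1 = f(0.000000, -2.500000) = 3.580000
  k2 = f(0.170000, -1.891400) = 2.955832
  w ← -2.500000 + 0.34·2.955832 = -1.495017
s=0.340000, w=-1.495017:
  k1 = f(0.340000, -1.495017) = 2.513192
  k2 = f(0.510000, -1.067775) = 2.010339
  w ← -1.495017 + 0.34·2.010339 = -0.811502
w(0.68) ≈ -0.8115

-0.8115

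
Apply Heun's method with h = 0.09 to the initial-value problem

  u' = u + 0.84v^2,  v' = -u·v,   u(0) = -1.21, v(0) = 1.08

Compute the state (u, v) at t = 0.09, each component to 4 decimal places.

-1.2215, 1.2051

Heun on (u,v): k1 = f(t_n, state_n); k2 = f(t_n + h, state_n + h·k1); state_{n+1} = state_n + (h/2)·(k1 + k2).
0.000000: (-1.210000, 1.080000)
  k1 = (-0.230224, 1.306800)
  predictor → (-1.230720, 1.197612)
  k2 = (-0.025930, 1.473925)
  → (-1.221527, 1.205133)
(u(0.09), v(0.09)) ≈ (-1.2215, 1.2051)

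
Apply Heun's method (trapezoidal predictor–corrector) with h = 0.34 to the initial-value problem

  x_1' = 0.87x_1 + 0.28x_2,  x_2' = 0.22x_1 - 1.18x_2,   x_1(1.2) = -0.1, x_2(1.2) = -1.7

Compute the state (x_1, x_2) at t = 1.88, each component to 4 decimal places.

Heun on (x_1,x_2): k1 = f(t_n, state_n); k2 = f(t_n + h, state_n + h·k1); state_{n+1} = state_n + (h/2)·(k1 + k2).
1.200000: (-0.100000, -1.700000)
  k1 = (-0.563000, 1.984000)
  predictor → (-0.291420, -1.025440)
  k2 = (-0.540659, 1.145907)
  → (-0.287622, -1.167916)
1.540000: (-0.287622, -1.167916)
  k1 = (-0.577248, 1.314864)
  predictor → (-0.483886, -0.720862)
  k2 = (-0.622822, 0.744162)
  → (-0.491634, -0.817881)
(x_1(1.88), x_2(1.88)) ≈ (-0.4916, -0.8179)

-0.4916, -0.8179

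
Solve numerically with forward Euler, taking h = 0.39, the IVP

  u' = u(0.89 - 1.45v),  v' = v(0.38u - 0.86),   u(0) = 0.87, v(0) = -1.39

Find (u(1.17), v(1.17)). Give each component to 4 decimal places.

7.0708, -1.2506

Euler on (u,v): u_{n+1} = u_n + h·u', v_{n+1} = v_n + h·v'.
0.000000: (0.870000, -1.390000); f=(2.527785, 0.735866) → (1.855836, -1.103012)
0.390000: (1.855836, -1.103012); f=(4.619859, 0.170727) → (3.657581, -1.036429)
0.780000: (3.657581, -1.036429); f=(8.751940, -0.549184) → (7.070838, -1.250610)
(u(1.17), v(1.17)) ≈ (7.0708, -1.2506)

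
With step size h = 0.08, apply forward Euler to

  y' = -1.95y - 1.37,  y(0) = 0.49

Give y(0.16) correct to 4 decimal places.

0.1469

Euler: y_{n+1} = y_n + h·f(t_n, y_n).
t=0.000000, y=0.490000: f=-2.325500 → y ← 0.490000 + 0.08·(-2.325500) = 0.303960
t=0.080000, y=0.303960: f=-1.962722 → y ← 0.303960 + 0.08·(-1.962722) = 0.146942
y(0.16) ≈ 0.1469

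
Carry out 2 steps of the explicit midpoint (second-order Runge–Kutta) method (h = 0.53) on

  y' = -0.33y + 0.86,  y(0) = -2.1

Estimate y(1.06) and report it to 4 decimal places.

Midpoint: k1 = f(s_n, y_n); k2 = f(s_n + h/2, y_n + (h/2)·k1); y_{n+1} = y_n + h·k2.
s=0.000000, y=-2.100000:
  k1 = f(0.000000, -2.100000) = 1.553000
  k2 = f(0.265000, -1.688455) = 1.417190
  y ← -2.100000 + 0.53·1.417190 = -1.348889
s=0.530000, y=-1.348889:
  k1 = f(0.530000, -1.348889) = 1.305133
  k2 = f(0.795000, -1.003029) = 1.191000
  y ← -1.348889 + 0.53·1.191000 = -0.717659
y(1.06) ≈ -0.7177

-0.7177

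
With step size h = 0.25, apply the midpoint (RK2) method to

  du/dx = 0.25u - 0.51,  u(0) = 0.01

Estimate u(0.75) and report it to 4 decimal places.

Midpoint: k1 = f(x_n, u_n); k2 = f(x_n + h/2, u_n + (h/2)·k1); u_{n+1} = u_n + h·k2.
x=0.000000, u=0.010000:
  k1 = f(0.000000, 0.010000) = -0.507500
  k2 = f(0.125000, -0.053438) = -0.523359
  u ← 0.010000 + 0.25·(-0.523359) = -0.120840
x=0.250000, u=-0.120840:
  k1 = f(0.250000, -0.120840) = -0.540210
  k2 = f(0.375000, -0.188366) = -0.557092
  u ← -0.120840 + 0.25·(-0.557092) = -0.260113
x=0.500000, u=-0.260113:
  k1 = f(0.500000, -0.260113) = -0.575028
  k2 = f(0.625000, -0.331991) = -0.592998
  u ← -0.260113 + 0.25·(-0.592998) = -0.408362
u(0.75) ≈ -0.4084

-0.4084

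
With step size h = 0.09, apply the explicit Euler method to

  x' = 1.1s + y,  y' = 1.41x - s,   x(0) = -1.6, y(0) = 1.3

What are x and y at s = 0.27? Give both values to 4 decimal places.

Euler on (x,y): x_{n+1} = x_n + h·x', y_{n+1} = y_n + h·y'.
0.000000: (-1.600000, 1.300000); f=(1.300000, -2.256000) → (-1.483000, 1.096960)
0.090000: (-1.483000, 1.096960); f=(1.195960, -2.181030) → (-1.375364, 0.900667)
0.180000: (-1.375364, 0.900667); f=(1.098667, -2.119263) → (-1.276484, 0.709934)
(x(0.27), y(0.27)) ≈ (-1.2765, 0.7099)

-1.2765, 0.7099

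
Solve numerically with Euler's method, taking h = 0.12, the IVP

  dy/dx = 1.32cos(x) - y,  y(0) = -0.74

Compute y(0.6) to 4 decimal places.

Euler: y_{n+1} = y_n + h·f(x_n, y_n).
x=0.000000, y=-0.740000: f=2.060000 → y ← -0.740000 + 0.12·2.060000 = -0.492800
x=0.120000, y=-0.492800: f=1.803307 → y ← -0.492800 + 0.12·1.803307 = -0.276403
x=0.240000, y=-0.276403: f=1.558569 → y ← -0.276403 + 0.12·1.558569 = -0.089375
x=0.360000, y=-0.089375: f=1.324759 → y ← -0.089375 + 0.12·1.324759 = 0.069596
x=0.480000, y=0.069596: f=1.101237 → y ← 0.069596 + 0.12·1.101237 = 0.201745
y(0.6) ≈ 0.2017

0.2017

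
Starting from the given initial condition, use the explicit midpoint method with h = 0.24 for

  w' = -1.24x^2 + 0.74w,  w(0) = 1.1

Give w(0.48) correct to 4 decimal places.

Midpoint: k1 = f(x_n, w_n); k2 = f(x_n + h/2, w_n + (h/2)·k1); w_{n+1} = w_n + h·k2.
x=0.000000, w=1.100000:
  k1 = f(0.000000, 1.100000) = 0.814000
  k2 = f(0.120000, 1.197680) = 0.868427
  w ← 1.100000 + 0.24·0.868427 = 1.308423
x=0.240000, w=1.308423:
  k1 = f(0.240000, 1.308423) = 0.896809
  k2 = f(0.360000, 1.416040) = 0.887165
  w ← 1.308423 + 0.24·0.887165 = 1.521342
w(0.48) ≈ 1.5213

1.5213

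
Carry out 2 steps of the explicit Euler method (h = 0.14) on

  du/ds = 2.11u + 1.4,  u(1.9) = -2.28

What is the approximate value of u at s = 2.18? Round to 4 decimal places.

Euler: u_{n+1} = u_n + h·f(s_n, u_n).
s=1.900000, u=-2.280000: f=-3.410800 → u ← -2.280000 + 0.14·(-3.410800) = -2.757512
s=2.040000, u=-2.757512: f=-4.418350 → u ← -2.757512 + 0.14·(-4.418350) = -3.376081
u(2.18) ≈ -3.3761

-3.3761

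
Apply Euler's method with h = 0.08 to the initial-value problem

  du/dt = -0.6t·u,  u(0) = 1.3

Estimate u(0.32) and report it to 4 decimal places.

1.2703

Euler: u_{n+1} = u_n + h·f(t_n, u_n).
t=0.000000, u=1.300000: f=0.000000 → u ← 1.300000 + 0.08·0.000000 = 1.300000
t=0.080000, u=1.300000: f=-0.062400 → u ← 1.300000 + 0.08·(-0.062400) = 1.295008
t=0.160000, u=1.295008: f=-0.124321 → u ← 1.295008 + 0.08·(-0.124321) = 1.285062
t=0.240000, u=1.285062: f=-0.185049 → u ← 1.285062 + 0.08·(-0.185049) = 1.270258
u(0.32) ≈ 1.2703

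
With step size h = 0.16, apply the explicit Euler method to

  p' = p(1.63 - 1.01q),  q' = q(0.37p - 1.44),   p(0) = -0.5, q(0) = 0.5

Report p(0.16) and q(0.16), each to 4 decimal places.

-0.5900, 0.3700

Euler on (p,q): p_{n+1} = p_n + h·p', q_{n+1} = q_n + h·q'.
0.000000: (-0.500000, 0.500000); f=(-0.562500, -0.812500) → (-0.590000, 0.370000)
(p(0.16), q(0.16)) ≈ (-0.5900, 0.3700)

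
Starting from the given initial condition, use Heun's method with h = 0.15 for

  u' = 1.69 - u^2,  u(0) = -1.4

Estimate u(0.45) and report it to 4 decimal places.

Heun: k1 = f(t_n, u_n); k2 = f(t_n + h, u_n + h·k1); u_{n+1} = u_n + (h/2)·(k1 + k2).
t=0.000000, u=-1.400000:
  k1 = f(0.000000, -1.400000) = -0.270000
  k2 = f(0.150000, -1.440500) = -0.385040
  u ← -1.400000 + (0.15/2)·(-0.270000 + (-0.385040)) = -1.449128
t=0.150000, u=-1.449128:
  k1 = f(0.150000, -1.449128) = -0.409972
  k2 = f(0.300000, -1.510624) = -0.591984
  u ← -1.449128 + (0.15/2)·(-0.409972 + (-0.591984)) = -1.524275
t=0.300000, u=-1.524275:
  k1 = f(0.300000, -1.524275) = -0.633413
  k2 = f(0.450000, -1.619287) = -0.932090
  u ← -1.524275 + (0.15/2)·(-0.633413 + (-0.932090)) = -1.641687
u(0.45) ≈ -1.6417

-1.6417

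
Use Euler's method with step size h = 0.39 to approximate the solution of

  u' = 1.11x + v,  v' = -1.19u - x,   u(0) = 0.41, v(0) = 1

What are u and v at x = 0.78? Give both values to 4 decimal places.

Euler on (u,v): u_{n+1} = u_n + h·u', v_{n+1} = v_n + h·v'.
0.000000: (0.410000, 1.000000); f=(1.000000, -0.487900) → (0.800000, 0.809719)
0.390000: (0.800000, 0.809719); f=(1.242619, -1.342000) → (1.284621, 0.286339)
(u(0.78), v(0.78)) ≈ (1.2846, 0.2863)

1.2846, 0.2863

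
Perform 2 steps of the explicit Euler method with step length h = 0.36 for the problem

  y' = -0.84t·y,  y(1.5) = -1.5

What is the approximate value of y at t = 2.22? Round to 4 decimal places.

-0.3586

Euler: y_{n+1} = y_n + h·f(t_n, y_n).
t=1.500000, y=-1.500000: f=1.890000 → y ← -1.500000 + 0.36·1.890000 = -0.819600
t=1.860000, y=-0.819600: f=1.280543 → y ← -0.819600 + 0.36·1.280543 = -0.358605
y(2.22) ≈ -0.3586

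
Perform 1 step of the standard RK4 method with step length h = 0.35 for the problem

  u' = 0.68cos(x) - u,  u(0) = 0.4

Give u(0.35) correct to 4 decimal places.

0.4782

RK4: k1 = f(x_n, u_n); k2 = f(x_n + h/2, u_n + (h/2)·k1); k3 = f(x_n + h/2, u_n + (h/2)·k2); k4 = f(x_n + h, u_n + h·k3); u_{n+1} = u_n + (h/6)·(k1 + 2k2 + 2k3 + k4).
x=0.000000, u=0.400000:
  k1 = f(0.000000, 0.400000) = 0.280000
  k2 = f(0.175000, 0.449000) = 0.220614
  k3 = f(0.175000, 0.438607) = 0.231007
  k4 = f(0.350000, 0.480852) = 0.157921
  u ← 0.400000 + (0.35/6)·(k1 + 2k2 + 2k3 + k4) = 0.478234
u(0.35) ≈ 0.4782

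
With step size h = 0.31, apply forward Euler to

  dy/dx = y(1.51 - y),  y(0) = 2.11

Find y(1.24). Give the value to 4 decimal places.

Euler: y_{n+1} = y_n + h·f(x_n, y_n).
x=0.000000, y=2.110000: f=-1.266000 → y ← 2.110000 + 0.31·(-1.266000) = 1.717540
x=0.310000, y=1.717540: f=-0.356458 → y ← 1.717540 + 0.31·(-0.356458) = 1.607038
x=0.620000, y=1.607038: f=-0.155944 → y ← 1.607038 + 0.31·(-0.155944) = 1.558695
x=0.930000, y=1.558695: f=-0.075901 → y ← 1.558695 + 0.31·(-0.075901) = 1.535166
y(1.24) ≈ 1.5352

1.5352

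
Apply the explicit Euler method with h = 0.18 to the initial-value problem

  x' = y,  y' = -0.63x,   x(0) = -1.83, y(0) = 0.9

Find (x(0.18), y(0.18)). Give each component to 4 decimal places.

Euler on (x,y): x_{n+1} = x_n + h·x', y_{n+1} = y_n + h·y'.
0.000000: (-1.830000, 0.900000); f=(0.900000, 1.152900) → (-1.668000, 1.107522)
(x(0.18), y(0.18)) ≈ (-1.6680, 1.1075)

-1.6680, 1.1075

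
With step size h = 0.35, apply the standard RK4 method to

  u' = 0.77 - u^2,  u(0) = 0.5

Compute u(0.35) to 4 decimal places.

0.6508

RK4: k1 = f(s_n, u_n); k2 = f(s_n + h/2, u_n + (h/2)·k1); k3 = f(s_n + h/2, u_n + (h/2)·k2); k4 = f(s_n + h, u_n + h·k3); u_{n+1} = u_n + (h/6)·(k1 + 2k2 + 2k3 + k4).
s=0.000000, u=0.500000:
  k1 = f(0.000000, 0.500000) = 0.520000
  k2 = f(0.175000, 0.591000) = 0.420719
  k3 = f(0.175000, 0.573626) = 0.440953
  k4 = f(0.350000, 0.654334) = 0.341847
  u ← 0.500000 + (0.35/6)·(k1 + 2k2 + 2k3 + k4) = 0.650803
u(0.35) ≈ 0.6508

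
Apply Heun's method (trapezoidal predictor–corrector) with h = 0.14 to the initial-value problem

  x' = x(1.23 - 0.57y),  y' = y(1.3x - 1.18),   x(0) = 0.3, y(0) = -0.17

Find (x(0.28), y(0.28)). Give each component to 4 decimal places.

Heun on (x,y): k1 = f(t_n, state_n); k2 = f(t_n + h, state_n + h·k1); state_{n+1} = state_n + (h/2)·(k1 + k2).
0.000000: (0.300000, -0.170000)
  k1 = (0.398070, 0.134300)
  predictor → (0.355730, -0.151198)
  k2 = (0.468205, 0.108492)
  → (0.360639, -0.153005)
0.140000: (0.360639, -0.153005)
  k1 = (0.475039, 0.108812)
  predictor → (0.427145, -0.137771)
  k2 = (0.558931, 0.086067)
  → (0.433017, -0.139363)
(x(0.28), y(0.28)) ≈ (0.4330, -0.1394)

0.4330, -0.1394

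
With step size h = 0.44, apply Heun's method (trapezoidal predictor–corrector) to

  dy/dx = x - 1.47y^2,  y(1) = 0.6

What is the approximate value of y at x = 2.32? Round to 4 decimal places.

1.1454

Heun: k1 = f(x_n, y_n); k2 = f(x_n + h, y_n + h·k1); y_{n+1} = y_n + (h/2)·(k1 + k2).
x=1.000000, y=0.600000:
  k1 = f(1.000000, 0.600000) = 0.470800
  k2 = f(1.440000, 0.807152) = 0.482303
  y ← 0.600000 + (0.44/2)·(0.470800 + 0.482303) = 0.809683
x=1.440000, y=0.809683:
  k1 = f(1.440000, 0.809683) = 0.476288
  k2 = f(1.880000, 1.019250) = 0.352861
  y ← 0.809683 + (0.44/2)·(0.476288 + 0.352861) = 0.992096
x=1.880000, y=0.992096:
  k1 = f(1.880000, 0.992096) = 0.433147
  k2 = f(2.320000, 1.182680) = 0.263863
  y ← 0.992096 + (0.44/2)·(0.433147 + 0.263863) = 1.145438
y(2.32) ≈ 1.1454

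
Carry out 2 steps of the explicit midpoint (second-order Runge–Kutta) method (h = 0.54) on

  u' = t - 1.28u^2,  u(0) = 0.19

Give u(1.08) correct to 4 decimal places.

Midpoint: k1 = f(t_n, u_n); k2 = f(t_n + h/2, u_n + (h/2)·k1); u_{n+1} = u_n + h·k2.
t=0.000000, u=0.190000:
  k1 = f(0.000000, 0.190000) = -0.046208
  k2 = f(0.270000, 0.177524) = 0.229661
  u ← 0.190000 + 0.54·0.229661 = 0.314017
t=0.540000, u=0.314017:
  k1 = f(0.540000, 0.314017) = 0.413783
  k2 = f(0.810000, 0.425739) = 0.577996
  u ← 0.314017 + 0.54·0.577996 = 0.626135
u(1.08) ≈ 0.6261

0.6261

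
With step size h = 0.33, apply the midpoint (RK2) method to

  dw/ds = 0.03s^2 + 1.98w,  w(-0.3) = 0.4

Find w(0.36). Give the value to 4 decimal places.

1.3953

Midpoint: k1 = f(s_n, w_n); k2 = f(s_n + h/2, w_n + (h/2)·k1); w_{n+1} = w_n + h·k2.
s=-0.300000, w=0.400000:
  k1 = f(-0.300000, 0.400000) = 0.794700
  k2 = f(-0.135000, 0.531126) = 1.052175
  w ← 0.400000 + 0.33·1.052175 = 0.747218
s=0.030000, w=0.747218:
  k1 = f(0.030000, 0.747218) = 1.479518
  k2 = f(0.195000, 0.991338) = 1.963991
  w ← 0.747218 + 0.33·1.963991 = 1.395335
w(0.36) ≈ 1.3953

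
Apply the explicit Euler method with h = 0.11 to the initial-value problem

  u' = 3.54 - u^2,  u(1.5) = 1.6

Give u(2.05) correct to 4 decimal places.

1.8595

Euler: u_{n+1} = u_n + h·f(x_n, u_n).
x=1.500000, u=1.600000: f=0.980000 → u ← 1.600000 + 0.11·0.980000 = 1.707800
x=1.610000, u=1.707800: f=0.623419 → u ← 1.707800 + 0.11·0.623419 = 1.776376
x=1.720000, u=1.776376: f=0.384488 → u ← 1.776376 + 0.11·0.384488 = 1.818670
x=1.830000, u=1.818670: f=0.232440 → u ← 1.818670 + 0.11·0.232440 = 1.844238
x=1.940000, u=1.844238: f=0.138785 → u ← 1.844238 + 0.11·0.138785 = 1.859505
u(2.05) ≈ 1.8595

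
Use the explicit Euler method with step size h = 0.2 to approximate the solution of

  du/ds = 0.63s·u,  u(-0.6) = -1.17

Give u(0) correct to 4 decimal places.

Euler: u_{n+1} = u_n + h·f(s_n, u_n).
s=-0.600000, u=-1.170000: f=0.442260 → u ← -1.170000 + 0.2·0.442260 = -1.081548
s=-0.400000, u=-1.081548: f=0.272550 → u ← -1.081548 + 0.2·0.272550 = -1.027038
s=-0.200000, u=-1.027038: f=0.129407 → u ← -1.027038 + 0.2·0.129407 = -1.001157
u(0) ≈ -1.0012

-1.0012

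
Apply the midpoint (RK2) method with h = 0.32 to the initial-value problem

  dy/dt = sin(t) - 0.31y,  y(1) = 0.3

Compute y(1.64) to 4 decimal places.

0.8030

Midpoint: k1 = f(t_n, y_n); k2 = f(t_n + h/2, y_n + (h/2)·k1); y_{n+1} = y_n + h·k2.
t=1.000000, y=0.300000:
  k1 = f(1.000000, 0.300000) = 0.748471
  k2 = f(1.160000, 0.419755) = 0.786679
  y ← 0.300000 + 0.32·0.786679 = 0.551737
t=1.320000, y=0.551737:
  k1 = f(1.320000, 0.551737) = 0.797677
  k2 = f(1.480000, 0.679366) = 0.785278
  y ← 0.551737 + 0.32·0.785278 = 0.803026
y(1.64) ≈ 0.8030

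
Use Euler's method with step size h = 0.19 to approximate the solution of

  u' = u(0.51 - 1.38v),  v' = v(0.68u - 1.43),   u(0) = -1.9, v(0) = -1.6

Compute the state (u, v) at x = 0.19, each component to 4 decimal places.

-2.8812, -0.7725

Euler on (u,v): u_{n+1} = u_n + h·u', v_{n+1} = v_n + h·v'.
0.000000: (-1.900000, -1.600000); f=(-5.164200, 4.355200) → (-2.881198, -0.772512)
(u(0.19), v(0.19)) ≈ (-2.8812, -0.7725)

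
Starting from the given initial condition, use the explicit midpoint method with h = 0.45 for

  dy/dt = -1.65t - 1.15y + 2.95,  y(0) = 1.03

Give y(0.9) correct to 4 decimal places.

1.4642

Midpoint: k1 = f(t_n, y_n); k2 = f(t_n + h/2, y_n + (h/2)·k1); y_{n+1} = y_n + h·k2.
t=0.000000, y=1.030000:
  k1 = f(0.000000, 1.030000) = 1.765500
  k2 = f(0.225000, 1.427238) = 0.937427
  y ← 1.030000 + 0.45·0.937427 = 1.451842
t=0.450000, y=1.451842:
  k1 = f(0.450000, 1.451842) = 0.537882
  k2 = f(0.675000, 1.572865) = 0.027455
  y ← 1.451842 + 0.45·0.027455 = 1.464197
y(0.9) ≈ 1.4642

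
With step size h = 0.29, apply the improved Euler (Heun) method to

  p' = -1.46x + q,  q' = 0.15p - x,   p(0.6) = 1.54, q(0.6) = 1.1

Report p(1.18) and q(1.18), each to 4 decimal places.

1.3382, 0.7165

Heun on (p,q): k1 = f(x_n, state_n); k2 = f(x_n + h, state_n + h·k1); state_{n+1} = state_n + (h/2)·(k1 + k2).
0.600000: (1.540000, 1.100000)
  k1 = (0.224000, -0.369000)
  predictor → (1.604960, 0.992990)
  k2 = (-0.306410, -0.649256)
  → (1.528051, 0.952353)
0.890000: (1.528051, 0.952353)
  k1 = (-0.347047, -0.660792)
  predictor → (1.427407, 0.760723)
  k2 = (-0.962077, -0.965889)
  → (1.338228, 0.716484)
(p(1.18), q(1.18)) ≈ (1.3382, 0.7165)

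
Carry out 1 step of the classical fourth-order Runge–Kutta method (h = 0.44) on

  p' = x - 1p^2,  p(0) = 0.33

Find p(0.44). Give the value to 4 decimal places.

0.3762

RK4: k1 = f(x_n, p_n); k2 = f(x_n + h/2, p_n + (h/2)·k1); k3 = f(x_n + h/2, p_n + (h/2)·k2); k4 = f(x_n + h, p_n + h·k3); p_{n+1} = p_n + (h/6)·(k1 + 2k2 + 2k3 + k4).
x=0.000000, p=0.330000:
  k1 = f(0.000000, 0.330000) = -0.108900
  k2 = f(0.220000, 0.306042) = 0.126338
  k3 = f(0.220000, 0.357794) = 0.091983
  k4 = f(0.440000, 0.370473) = 0.302750
  p ← 0.330000 + (0.44/6)·(k1 + 2k2 + 2k3 + k4) = 0.376236
p(0.44) ≈ 0.3762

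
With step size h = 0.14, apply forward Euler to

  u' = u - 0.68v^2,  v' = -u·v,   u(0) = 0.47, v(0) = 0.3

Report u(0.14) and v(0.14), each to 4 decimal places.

0.5272, 0.2803

Euler on (u,v): u_{n+1} = u_n + h·u', v_{n+1} = v_n + h·v'.
0.000000: (0.470000, 0.300000); f=(0.408800, -0.141000) → (0.527232, 0.280260)
(u(0.14), v(0.14)) ≈ (0.5272, 0.2803)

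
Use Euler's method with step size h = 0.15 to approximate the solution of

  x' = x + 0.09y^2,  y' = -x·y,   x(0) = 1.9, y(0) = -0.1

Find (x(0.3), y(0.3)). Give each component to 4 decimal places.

2.5130, -0.0481

Euler on (x,y): x_{n+1} = x_n + h·x', y_{n+1} = y_n + h·y'.
0.000000: (1.900000, -0.100000); f=(1.900900, 0.190000) → (2.185135, -0.071500)
0.150000: (2.185135, -0.071500); f=(2.185595, 0.156237) → (2.512974, -0.048064)
(x(0.3), y(0.3)) ≈ (2.5130, -0.0481)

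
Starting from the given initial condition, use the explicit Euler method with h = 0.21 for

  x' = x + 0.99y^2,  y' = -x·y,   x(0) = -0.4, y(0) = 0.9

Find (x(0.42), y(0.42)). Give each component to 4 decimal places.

-0.1840, 1.0403

Euler on (x,y): x_{n+1} = x_n + h·x', y_{n+1} = y_n + h·y'.
0.000000: (-0.400000, 0.900000); f=(0.401900, 0.360000) → (-0.315601, 0.975600)
0.210000: (-0.315601, 0.975600); f=(0.626676, 0.307900) → (-0.183999, 1.040259)
(x(0.42), y(0.42)) ≈ (-0.1840, 1.0403)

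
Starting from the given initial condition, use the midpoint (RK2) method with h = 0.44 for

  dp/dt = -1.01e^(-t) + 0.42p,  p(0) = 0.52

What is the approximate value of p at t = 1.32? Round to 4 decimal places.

Midpoint: k1 = f(t_n, p_n); k2 = f(t_n + h/2, p_n + (h/2)·k1); p_{n+1} = p_n + h·k2.
t=0.000000, p=0.520000:
  k1 = f(0.000000, 0.520000) = -0.791600
  k2 = f(0.220000, 0.345848) = -0.665288
  p ← 0.520000 + 0.44·(-0.665288) = 0.227273
t=0.440000, p=0.227273:
  k1 = f(0.440000, 0.227273) = -0.555022
  k2 = f(0.660000, 0.105169) = -0.477849
  p ← 0.227273 + 0.44·(-0.477849) = 0.017020
t=0.880000, p=0.017020:
  k1 = f(0.880000, 0.017020) = -0.411782
  k2 = f(1.100000, -0.073572) = -0.367100
  p ← 0.017020 + 0.44·(-0.367100) = -0.144504
p(1.32) ≈ -0.1445

-0.1445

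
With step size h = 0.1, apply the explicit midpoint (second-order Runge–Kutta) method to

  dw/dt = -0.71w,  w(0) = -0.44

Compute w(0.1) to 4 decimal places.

-0.4099

Midpoint: k1 = f(t_n, w_n); k2 = f(t_n + h/2, w_n + (h/2)·k1); w_{n+1} = w_n + h·k2.
t=0.000000, w=-0.440000:
  k1 = f(0.000000, -0.440000) = 0.312400
  k2 = f(0.050000, -0.424380) = 0.301310
  w ← -0.440000 + 0.1·0.301310 = -0.409869
w(0.1) ≈ -0.4099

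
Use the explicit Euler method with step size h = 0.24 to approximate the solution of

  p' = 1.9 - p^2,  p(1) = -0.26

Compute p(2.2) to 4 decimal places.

1.3148

Euler: p_{n+1} = p_n + h·f(t_n, p_n).
t=1.000000, p=-0.260000: f=1.832400 → p ← -0.260000 + 0.24·1.832400 = 0.179776
t=1.240000, p=0.179776: f=1.867681 → p ← 0.179776 + 0.24·1.867681 = 0.628019
t=1.480000, p=0.628019: f=1.505592 → p ← 0.628019 + 0.24·1.505592 = 0.989361
t=1.720000, p=0.989361: f=0.921164 → p ← 0.989361 + 0.24·0.921164 = 1.210441
t=1.960000, p=1.210441: f=0.434833 → p ← 1.210441 + 0.24·0.434833 = 1.314801
p(2.2) ≈ 1.3148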